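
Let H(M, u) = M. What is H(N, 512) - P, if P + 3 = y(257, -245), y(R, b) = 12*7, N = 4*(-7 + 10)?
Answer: -69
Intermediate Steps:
N = 12 (N = 4*3 = 12)
y(R, b) = 84
P = 81 (P = -3 + 84 = 81)
H(N, 512) - P = 12 - 1*81 = 12 - 81 = -69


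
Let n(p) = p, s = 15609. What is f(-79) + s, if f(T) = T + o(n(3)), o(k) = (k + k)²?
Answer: 15566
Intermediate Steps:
o(k) = 4*k² (o(k) = (2*k)² = 4*k²)
f(T) = 36 + T (f(T) = T + 4*3² = T + 4*9 = T + 36 = 36 + T)
f(-79) + s = (36 - 79) + 15609 = -43 + 15609 = 15566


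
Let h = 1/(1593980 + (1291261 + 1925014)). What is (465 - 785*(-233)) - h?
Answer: 882056459349/4810255 ≈ 1.8337e+5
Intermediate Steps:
h = 1/4810255 (h = 1/(1593980 + 3216275) = 1/4810255 ≈ 2.0789e-7)
(465 - 785*(-233)) - h = (465 - 785*(-233)) - 1*1/4810255 = (465 + 182905) - 1/4810255 = 183370 - 1/4810255 = 882056459349/4810255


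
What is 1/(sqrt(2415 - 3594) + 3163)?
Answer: 3163/10005748 - 3*I*sqrt(131)/10005748 ≈ 0.00031612 - 3.4317e-6*I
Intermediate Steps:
1/(sqrt(2415 - 3594) + 3163) = 1/(sqrt(-1179) + 3163) = 1/(3*I*sqrt(131) + 3163) = 1/(3163 + 3*I*sqrt(131))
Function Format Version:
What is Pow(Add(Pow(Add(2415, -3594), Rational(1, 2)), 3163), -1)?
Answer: Add(Rational(3163, 10005748), Mul(Rational(-3, 10005748), I, Pow(131, Rational(1, 2)))) ≈ Add(0.00031612, Mul(-3.4317e-6, I))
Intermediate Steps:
Pow(Add(Pow(Add(2415, -3594), Rational(1, 2)), 3163), -1) = Pow(Add(Pow(-1179, Rational(1, 2)), 3163), -1) = Pow(Add(Mul(3, I, Pow(131, Rational(1, 2))), 3163), -1) = Pow(Add(3163, Mul(3, I, Pow(131, Rational(1, 2)))), -1)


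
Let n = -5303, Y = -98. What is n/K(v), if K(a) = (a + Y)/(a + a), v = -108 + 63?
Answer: -477270/143 ≈ -3337.6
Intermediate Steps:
v = -45
K(a) = (-98 + a)/(2*a) (K(a) = (a - 98)/(a + a) = (-98 + a)/((2*a)) = (-98 + a)*(1/(2*a)) = (-98 + a)/(2*a))
n/K(v) = -5303*(-90/(-98 - 45)) = -5303/((½)*(-1/45)*(-143)) = -5303/143/90 = -5303*90/143 = -477270/143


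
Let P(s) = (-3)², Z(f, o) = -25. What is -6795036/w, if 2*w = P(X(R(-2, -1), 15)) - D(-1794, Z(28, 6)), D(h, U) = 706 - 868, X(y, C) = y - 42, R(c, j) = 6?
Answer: -1510008/19 ≈ -79474.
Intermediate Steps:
X(y, C) = -42 + y
D(h, U) = -162
P(s) = 9
w = 171/2 (w = (9 - 1*(-162))/2 = (9 + 162)/2 = (½)*171 = 171/2 ≈ 85.500)
-6795036/w = -6795036/171/2 = -6795036*2/171 = -1510008/19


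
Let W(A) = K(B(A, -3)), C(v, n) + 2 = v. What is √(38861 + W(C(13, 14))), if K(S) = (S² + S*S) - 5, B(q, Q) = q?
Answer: √39098 ≈ 197.73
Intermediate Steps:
K(S) = -5 + 2*S² (K(S) = (S² + S²) - 5 = 2*S² - 5 = -5 + 2*S²)
C(v, n) = -2 + v
W(A) = -5 + 2*A²
√(38861 + W(C(13, 14))) = √(38861 + (-5 + 2*(-2 + 13)²)) = √(38861 + (-5 + 2*11²)) = √(38861 + (-5 + 2*121)) = √(38861 + (-5 + 242)) = √(38861 + 237) = √39098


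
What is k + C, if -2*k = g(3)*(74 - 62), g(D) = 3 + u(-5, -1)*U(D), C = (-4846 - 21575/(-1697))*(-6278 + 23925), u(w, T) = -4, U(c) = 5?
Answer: -144742056195/1697 ≈ -8.5293e+7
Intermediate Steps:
C = -144742229289/1697 (C = (-4846 - 21575*(-1/1697))*17647 = (-4846 + 21575/1697)*17647 = -8202087/1697*17647 = -144742229289/1697 ≈ -8.5293e+7)
g(D) = -17 (g(D) = 3 - 4*5 = 3 - 20 = -17)
k = 102 (k = -(-17)*(74 - 62)/2 = -(-17)*12/2 = -½*(-204) = 102)
k + C = 102 - 144742229289/1697 = -144742056195/1697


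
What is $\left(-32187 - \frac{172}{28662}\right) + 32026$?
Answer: $- \frac{2307377}{14331} \approx -161.01$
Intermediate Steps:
$\left(-32187 - \frac{172}{28662}\right) + 32026 = \left(-32187 - \frac{86}{14331}\right) + 32026 = - \frac{461271983}{14331} + 32026 = - \frac{2307377}{14331}$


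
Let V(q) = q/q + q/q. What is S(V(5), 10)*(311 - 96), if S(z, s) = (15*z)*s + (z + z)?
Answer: 65360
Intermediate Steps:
V(q) = 2 (V(q) = 1 + 1 = 2)
S(z, s) = 2*z + 15*s*z (S(z, s) = 15*s*z + 2*z = 2*z + 15*s*z)
S(V(5), 10)*(311 - 96) = (2*(2 + 15*10))*(311 - 96) = (2*(2 + 150))*215 = (2*152)*215 = 304*215 = 65360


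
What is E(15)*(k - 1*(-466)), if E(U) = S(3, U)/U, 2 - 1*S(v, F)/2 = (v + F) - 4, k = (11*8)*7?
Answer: -8656/5 ≈ -1731.2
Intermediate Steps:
k = 616 (k = 88*7 = 616)
S(v, F) = 12 - 2*F - 2*v (S(v, F) = 4 - 2*((v + F) - 4) = 4 - 2*((F + v) - 4) = 4 - 2*(-4 + F + v) = 4 + (8 - 2*F - 2*v) = 12 - 2*F - 2*v)
E(U) = (6 - 2*U)/U (E(U) = (12 - 2*U - 2*3)/U = (12 - 2*U - 6)/U = (6 - 2*U)/U)
E(15)*(k - 1*(-466)) = (-2 + 6/15)*(616 - 1*(-466)) = (-2 + 6*(1/15))*(616 + 466) = (-2 + ⅖)*1082 = -8/5*1082 = -8656/5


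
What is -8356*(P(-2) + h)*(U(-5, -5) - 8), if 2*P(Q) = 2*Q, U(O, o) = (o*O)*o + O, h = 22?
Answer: 23062560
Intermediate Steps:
U(O, o) = O + O*o**2 (U(O, o) = (O*o)*o + O = O*o**2 + O = O + O*o**2)
P(Q) = Q (P(Q) = (2*Q)/2 = Q)
-8356*(P(-2) + h)*(U(-5, -5) - 8) = -8356*(-2 + 22)*(-5*(1 + (-5)**2) - 8) = -167120*(-5*(1 + 25) - 8) = -167120*(-5*26 - 8) = -167120*(-130 - 8) = -167120*(-138) = -8356*(-2760) = 23062560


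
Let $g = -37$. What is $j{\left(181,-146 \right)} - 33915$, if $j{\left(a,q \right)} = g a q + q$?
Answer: $943701$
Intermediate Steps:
$j{\left(a,q \right)} = q - 37 a q$ ($j{\left(a,q \right)} = - 37 a q + q = q - 37 a q$)
$j{\left(181,-146 \right)} - 33915 = - 146 \left(1 - 6697\right) - 33915 = \left(-146\right) \left(-6696\right) - 33915 = 977616 - 33915 = 943701$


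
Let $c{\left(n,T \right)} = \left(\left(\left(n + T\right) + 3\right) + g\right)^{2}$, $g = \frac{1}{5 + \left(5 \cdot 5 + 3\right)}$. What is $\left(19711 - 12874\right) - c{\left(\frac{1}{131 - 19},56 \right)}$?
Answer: $\frac{45781096511}{13660416} \approx 3351.4$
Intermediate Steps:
$g = \frac{1}{33}$ ($g = \frac{1}{5 + \left(25 + 3\right)} = \frac{1}{5 + 28} = \frac{1}{33} \approx 0.030303$)
$c{\left(n,T \right)} = \left(\frac{100}{33} + T + n\right)^{2}$ ($c{\left(n,T \right)} = \left(\left(\left(n + T\right) + 3\right) + \frac{1}{33}\right)^{2} = \left(\left(\left(T + n\right) + 3\right) + \frac{1}{33}\right)^{2} = \left(\left(3 + T + n\right) + \frac{1}{33}\right)^{2} = \left(\frac{100}{33} + T + n\right)^{2}$)
$\left(19711 - 12874\right) - c{\left(\frac{1}{131 - 19},56 \right)} = \left(19711 - 12874\right) - \frac{\left(100 + 33 \cdot 56 + \frac{33}{131 - 19}\right)^{2}}{1089} = 6837 - \frac{\left(100 + 1848 + \frac{33}{112}\right)^{2}}{1089} = 6837 - \frac{\left(\frac{218209}{112}\right)^{2}}{1089} = 6837 - \frac{1}{1089} \cdot \frac{47615167681}{12544} = 6837 - \frac{47615167681}{13660416} = \frac{45781096511}{13660416}$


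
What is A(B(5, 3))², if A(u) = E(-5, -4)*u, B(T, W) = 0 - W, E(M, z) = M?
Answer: 225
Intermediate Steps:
B(T, W) = -W
A(u) = -5*u
A(B(5, 3))² = (-(-5)*3)² = (-5*(-3))² = 15² = 225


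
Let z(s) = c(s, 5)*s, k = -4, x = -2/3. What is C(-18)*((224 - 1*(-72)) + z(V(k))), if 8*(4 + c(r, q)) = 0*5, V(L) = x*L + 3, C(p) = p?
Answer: -4920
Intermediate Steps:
x = -2/3 (x = -2*1/3 = -2/3 ≈ -0.66667)
V(L) = 3 - 2*L/3 (V(L) = -2*L/3 + 3 = 3 - 2*L/3)
c(r, q) = -4 (c(r, q) = -4 + (0*5)/8 = -4 + (1/8)*0 = -4 + 0 = -4)
z(s) = -4*s
C(-18)*((224 - 1*(-72)) + z(V(k))) = -18*((224 - 1*(-72)) - 4*(3 - 2/3*(-4))) = -18*((224 + 72) - 4*(3 + 8/3)) = -18*(296 - 4*17/3) = -18*(296 - 68/3) = -18*820/3 = -4920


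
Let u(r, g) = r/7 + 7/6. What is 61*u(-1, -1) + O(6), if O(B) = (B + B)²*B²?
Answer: 220351/42 ≈ 5246.5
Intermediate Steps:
O(B) = 4*B⁴ (O(B) = (2*B)²*B² = (4*B²)*B² = 4*B⁴)
u(r, g) = 7/6 + r/7 (u(r, g) = r*(⅐) + 7*(⅙) = r/7 + 7/6 = 7/6 + r/7)
61*u(-1, -1) + O(6) = 61*(7/6 + (⅐)*(-1)) + 4*6⁴ = 61*(7/6 - ⅐) + 4*1296 = 61*(43/42) + 5184 = 2623/42 + 5184 = 220351/42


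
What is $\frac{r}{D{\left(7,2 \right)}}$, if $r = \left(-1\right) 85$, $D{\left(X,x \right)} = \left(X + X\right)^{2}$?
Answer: $- \frac{85}{196} \approx -0.43367$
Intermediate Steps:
$D{\left(X,x \right)} = 4 X^{2}$ ($D{\left(X,x \right)} = \left(2 X\right)^{2} = 4 X^{2}$)
$r = -85$
$\frac{r}{D{\left(7,2 \right)}} = \frac{1}{4 \cdot 7^{2}} \left(-85\right) = \frac{1}{4 \cdot 49} \left(-85\right) = \frac{1}{196} \left(-85\right) = - \frac{85}{196}$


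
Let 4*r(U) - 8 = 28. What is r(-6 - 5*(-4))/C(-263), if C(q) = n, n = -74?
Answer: -9/74 ≈ -0.12162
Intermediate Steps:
r(U) = 9 (r(U) = 2 + (1/4)*28 = 2 + 7 = 9)
C(q) = -74
r(-6 - 5*(-4))/C(-263) = 9/(-74) = 9*(-1/74) = -9/74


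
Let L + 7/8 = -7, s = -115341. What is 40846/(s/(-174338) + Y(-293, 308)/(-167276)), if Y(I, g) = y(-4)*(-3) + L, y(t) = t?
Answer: 4764696240246592/77172247887 ≈ 61741.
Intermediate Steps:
L = -63/8 (L = -7/8 - 7 = -63/8 ≈ -7.8750)
Y(I, g) = 33/8 (Y(I, g) = -4*(-3) - 63/8 = 12 - 63/8 = 33/8)
40846/(s/(-174338) + Y(-293, 308)/(-167276)) = 40846/(-115341/(-174338) + (33/8)/(-167276)) = 40846/(-115341*(-1/174338) + (33/8)*(-1/167276)) = 40846/(115341/174338 - 33/1338208) = 40846/(77172247887/116650253152) = 40846*(116650253152/77172247887) = 4764696240246592/77172247887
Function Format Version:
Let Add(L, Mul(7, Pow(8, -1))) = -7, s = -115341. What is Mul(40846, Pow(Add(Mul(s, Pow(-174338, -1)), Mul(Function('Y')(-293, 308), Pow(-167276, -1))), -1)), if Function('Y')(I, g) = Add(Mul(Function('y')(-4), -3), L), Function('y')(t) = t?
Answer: Rational(4764696240246592, 77172247887) ≈ 61741.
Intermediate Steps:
L = Rational(-63, 8) (L = Add(Rational(-7, 8), -7) = Rational(-63, 8) ≈ -7.8750)
Function('Y')(I, g) = Rational(33, 8) (Function('Y')(I, g) = Add(Mul(-4, -3), Rational(-63, 8)) = Add(12, Rational(-63, 8)) = Rational(33, 8))
Mul(40846, Pow(Add(Mul(s, Pow(-174338, -1)), Mul(Function('Y')(-293, 308), Pow(-167276, -1))), -1)) = Mul(40846, Pow(Add(Mul(-115341, Pow(-174338, -1)), Mul(Rational(33, 8), Pow(-167276, -1))), -1)) = Mul(40846, Pow(Add(Mul(-115341, Rational(-1, 174338)), Mul(Rational(33, 8), Rational(-1, 167276))), -1)) = Mul(40846, Pow(Add(Rational(115341, 174338), Rational(-33, 1338208)), -1)) = Mul(40846, Pow(Rational(77172247887, 116650253152), -1)) = Mul(40846, Rational(116650253152, 77172247887)) = Rational(4764696240246592, 77172247887)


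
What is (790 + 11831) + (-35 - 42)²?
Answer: 18550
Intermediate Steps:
(790 + 11831) + (-35 - 42)² = 12621 + (-77)² = 12621 + 5929 = 18550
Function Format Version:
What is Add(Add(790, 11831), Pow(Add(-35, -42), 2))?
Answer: 18550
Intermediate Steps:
Add(Add(790, 11831), Pow(Add(-35, -42), 2)) = Add(12621, Pow(-77, 2)) = Add(12621, 5929) = 18550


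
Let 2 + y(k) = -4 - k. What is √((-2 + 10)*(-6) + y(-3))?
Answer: I*√51 ≈ 7.1414*I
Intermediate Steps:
y(k) = -6 - k (y(k) = -2 + (-4 - k) = -6 - k)
√((-2 + 10)*(-6) + y(-3)) = √((-2 + 10)*(-6) + (-6 - 1*(-3))) = √(8*(-6) + (-6 + 3)) = √(-48 - 3) = √(-51) = I*√51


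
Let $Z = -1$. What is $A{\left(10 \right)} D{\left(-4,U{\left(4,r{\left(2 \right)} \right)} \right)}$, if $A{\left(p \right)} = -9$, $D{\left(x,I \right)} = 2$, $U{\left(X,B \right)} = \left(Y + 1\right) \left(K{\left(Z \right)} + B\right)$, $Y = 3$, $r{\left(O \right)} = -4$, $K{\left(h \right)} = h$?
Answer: $-18$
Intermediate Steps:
$U{\left(X,B \right)} = -4 + 4 B$ ($U{\left(X,B \right)} = \left(3 + 1\right) \left(-1 + B\right) = 4 \left(-1 + B\right) = -4 + 4 B$)
$A{\left(10 \right)} D{\left(-4,U{\left(4,r{\left(2 \right)} \right)} \right)} = \left(-9\right) 2 = -18$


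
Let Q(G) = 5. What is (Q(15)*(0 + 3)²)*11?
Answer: 495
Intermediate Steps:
(Q(15)*(0 + 3)²)*11 = (5*(0 + 3)²)*11 = (5*3²)*11 = (5*9)*11 = 45*11 = 495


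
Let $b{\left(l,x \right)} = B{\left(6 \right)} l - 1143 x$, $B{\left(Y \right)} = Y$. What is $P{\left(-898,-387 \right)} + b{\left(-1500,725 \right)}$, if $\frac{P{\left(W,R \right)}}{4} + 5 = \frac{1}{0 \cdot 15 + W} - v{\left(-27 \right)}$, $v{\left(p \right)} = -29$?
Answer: $- \frac{376072973}{449} \approx -8.3758 \cdot 10^{5}$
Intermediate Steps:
$b{\left(l,x \right)} = - 1143 x + 6 l$ ($b{\left(l,x \right)} = 6 l - 1143 x = - 1143 x + 6 l$)
$P{\left(W,R \right)} = 96 + \frac{4}{W}$ ($P{\left(W,R \right)} = -20 + 4 \left(\frac{1}{0 \cdot 15 + W} - -29\right) = -20 + 4 \left(\frac{1}{0 + W} + 29\right) = -20 + 4 \left(\frac{1}{W} + 29\right) = -20 + 4 \left(29 + \frac{1}{W}\right) = -20 + \left(116 + \frac{4}{W}\right) = 96 + \frac{4}{W}$)
$P{\left(-898,-387 \right)} + b{\left(-1500,725 \right)} = \left(96 + \frac{4}{-898}\right) + \left(\left(-1143\right) 725 + 6 \left(-1500\right)\right) = \left(96 + 4 \left(- \frac{1}{898}\right)\right) - 837675 = \left(96 - \frac{2}{449}\right) - 837675 = \frac{43102}{449} - 837675 = - \frac{376072973}{449}$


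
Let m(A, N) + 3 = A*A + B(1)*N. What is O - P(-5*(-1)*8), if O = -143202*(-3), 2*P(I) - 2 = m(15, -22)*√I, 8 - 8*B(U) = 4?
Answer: 429605 - 211*√10 ≈ 4.2894e+5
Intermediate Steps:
B(U) = ½ (B(U) = 1 - ⅛*4 = 1 - ½ = ½)
m(A, N) = -3 + A² + N/2 (m(A, N) = -3 + (A*A + N/2) = -3 + (A² + N/2) = -3 + A² + N/2)
P(I) = 1 + 211*√I/2 (P(I) = 1 + ((-3 + 15² + (½)*(-22))*√I)/2 = 1 + ((-3 + 225 - 11)*√I)/2 = 1 + (211*√I)/2 = 1 + 211*√I/2)
O = 429606
O - P(-5*(-1)*8) = 429606 - (1 + 211*√(-5*(-1)*8)/2) = 429606 - (1 + 211*√(5*8)/2) = 429606 - (1 + 211*√40/2) = 429606 - (1 + 211*(2*√10)/2) = 429606 - (1 + 211*√10) = 429606 + (-1 - 211*√10) = 429605 - 211*√10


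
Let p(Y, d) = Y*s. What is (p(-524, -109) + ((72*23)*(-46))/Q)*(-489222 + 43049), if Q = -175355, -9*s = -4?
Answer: 163682355735808/1578195 ≈ 1.0371e+8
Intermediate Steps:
s = 4/9 (s = -⅑*(-4) = 4/9 ≈ 0.44444)
p(Y, d) = 4*Y/9 (p(Y, d) = Y*(4/9) = 4*Y/9)
(p(-524, -109) + ((72*23)*(-46))/Q)*(-489222 + 43049) = ((4/9)*(-524) + ((72*23)*(-46))/(-175355))*(-489222 + 43049) = (-2096/9 + (1656*(-46))*(-1/175355))*(-446173) = (-2096/9 - 76176*(-1/175355))*(-446173) = (-2096/9 + 76176/175355)*(-446173) = -366858496/1578195*(-446173) = 163682355735808/1578195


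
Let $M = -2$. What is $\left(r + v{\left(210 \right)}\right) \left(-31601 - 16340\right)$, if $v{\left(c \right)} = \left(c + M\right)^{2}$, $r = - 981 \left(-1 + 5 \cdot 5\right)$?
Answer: $-945396520$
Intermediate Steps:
$r = -23544$ ($r = - 981 \left(-1 + 25\right) = \left(-981\right) 24 = -23544$)
$v{\left(c \right)} = \left(-2 + c\right)^{2}$ ($v{\left(c \right)} = \left(c - 2\right)^{2} = \left(-2 + c\right)^{2}$)
$\left(r + v{\left(210 \right)}\right) \left(-31601 - 16340\right) = \left(-23544 + \left(-2 + 210\right)^{2}\right) \left(-31601 - 16340\right) = \left(-23544 + 208^{2}\right) \left(-31601 - 16340\right) = \left(-23544 + 43264\right) \left(-47941\right) = 19720 \left(-47941\right) = -945396520$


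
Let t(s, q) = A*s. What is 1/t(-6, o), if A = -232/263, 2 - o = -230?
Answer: 263/1392 ≈ 0.18894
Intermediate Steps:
o = 232 (o = 2 - 1*(-230) = 2 + 230 = 232)
A = -232/263 (A = -232*1/263 = -232/263 ≈ -0.88213)
t(s, q) = -232*s/263
1/t(-6, o) = 1/(-232/263*(-6)) = 1/(1392/263) = 263/1392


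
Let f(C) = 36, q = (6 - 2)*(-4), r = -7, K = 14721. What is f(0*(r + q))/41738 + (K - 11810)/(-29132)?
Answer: -60225283/607955708 ≈ -0.099062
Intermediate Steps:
q = -16 (q = 4*(-4) = -16)
f(0*(r + q))/41738 + (K - 11810)/(-29132) = 36/41738 + (14721 - 11810)/(-29132) = 36*(1/41738) + 2911*(-1/29132) = 18/20869 - 2911/29132 = -60225283/607955708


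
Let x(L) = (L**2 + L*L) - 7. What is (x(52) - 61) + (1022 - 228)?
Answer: 6134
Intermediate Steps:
x(L) = -7 + 2*L**2 (x(L) = (L**2 + L**2) - 7 = 2*L**2 - 7 = -7 + 2*L**2)
(x(52) - 61) + (1022 - 228) = ((-7 + 2*52**2) - 61) + (1022 - 228) = ((-7 + 2*2704) - 61) + 794 = ((-7 + 5408) - 61) + 794 = (5401 - 61) + 794 = 5340 + 794 = 6134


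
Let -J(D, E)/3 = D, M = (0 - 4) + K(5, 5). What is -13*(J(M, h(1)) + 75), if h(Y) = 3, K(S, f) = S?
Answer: -936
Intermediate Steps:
M = 1 (M = (0 - 4) + 5 = -4 + 5 = 1)
J(D, E) = -3*D
-13*(J(M, h(1)) + 75) = -13*(-3*1 + 75) = -13*(-3 + 75) = -13*72 = -936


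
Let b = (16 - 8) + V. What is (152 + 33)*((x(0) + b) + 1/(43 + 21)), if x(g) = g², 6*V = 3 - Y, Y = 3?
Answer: 94905/64 ≈ 1482.9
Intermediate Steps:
V = 0 (V = (3 - 1*3)/6 = (3 - 3)/6 = (⅙)*0 = 0)
b = 8 (b = (16 - 8) + 0 = 8 + 0 = 8)
(152 + 33)*((x(0) + b) + 1/(43 + 21)) = (152 + 33)*((0² + 8) + 1/(43 + 21)) = 185*((0 + 8) + 1/64) = 185*(8 + 1/64) = 185*(513/64) = 94905/64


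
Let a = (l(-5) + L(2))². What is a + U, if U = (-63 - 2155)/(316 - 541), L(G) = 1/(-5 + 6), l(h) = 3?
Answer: 5818/225 ≈ 25.858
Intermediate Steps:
L(G) = 1 (L(G) = 1/1 = 1)
a = 16 (a = (3 + 1)² = 4² = 16)
U = 2218/225 (U = -2218/(-225) = -2218*(-1/225) = 2218/225 ≈ 9.8578)
a + U = 16 + 2218/225 = 5818/225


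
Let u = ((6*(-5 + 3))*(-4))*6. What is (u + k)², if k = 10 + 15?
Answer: 97969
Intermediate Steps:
k = 25
u = 288 (u = ((6*(-2))*(-4))*6 = -12*(-4)*6 = 48*6 = 288)
(u + k)² = (288 + 25)² = 313² = 97969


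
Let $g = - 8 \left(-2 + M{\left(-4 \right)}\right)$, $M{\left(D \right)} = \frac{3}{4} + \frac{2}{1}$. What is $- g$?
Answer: $6$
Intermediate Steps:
$M{\left(D \right)} = \frac{11}{4}$ ($M{\left(D \right)} = 3 \cdot \frac{1}{4} + 2 \cdot 1 = \frac{3}{4} + 2 = \frac{11}{4}$)
$g = -6$ ($g = - 8 \left(-2 + \frac{11}{4}\right) = \left(-8\right) \frac{3}{4} = -6$)
$- g = \left(-1\right) \left(-6\right) = 6$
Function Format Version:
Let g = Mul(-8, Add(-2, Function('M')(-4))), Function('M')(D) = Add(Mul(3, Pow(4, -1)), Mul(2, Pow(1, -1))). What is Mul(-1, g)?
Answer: 6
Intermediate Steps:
Function('M')(D) = Rational(11, 4) (Function('M')(D) = Add(Mul(3, Rational(1, 4)), Mul(2, 1)) = Add(Rational(3, 4), 2) = Rational(11, 4))
g = -6 (g = Mul(-8, Add(-2, Rational(11, 4))) = Mul(-8, Rational(3, 4)) = -6)
Mul(-1, g) = Mul(-1, -6) = 6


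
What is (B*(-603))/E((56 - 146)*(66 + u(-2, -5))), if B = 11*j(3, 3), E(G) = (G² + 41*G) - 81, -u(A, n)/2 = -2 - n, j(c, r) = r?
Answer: -737/1071797 ≈ -0.00068763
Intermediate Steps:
u(A, n) = 4 + 2*n (u(A, n) = -2*(-2 - n) = 4 + 2*n)
E(G) = -81 + G² + 41*G
B = 33 (B = 11*3 = 33)
(B*(-603))/E((56 - 146)*(66 + u(-2, -5))) = (33*(-603))/(-81 + ((56 - 146)*(66 + (4 + 2*(-5))))² + 41*((56 - 146)*(66 + (4 + 2*(-5))))) = -19899/(-81 + (-90*(66 + (4 - 10)))² + 41*(-90*(66 + (4 - 10)))) = -19899/(-81 + (-90*(66 - 6))² + 41*(-90*(66 - 6))) = -19899/(-81 + (-90*60)² + 41*(-90*60)) = -19899/(-81 + (-5400)² + 41*(-5400)) = -19899/(-81 + 29160000 - 221400) = -19899/28938519 = -19899*1/28938519 = -737/1071797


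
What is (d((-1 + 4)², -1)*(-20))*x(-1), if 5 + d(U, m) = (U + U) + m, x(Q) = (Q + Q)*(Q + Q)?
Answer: -960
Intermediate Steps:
x(Q) = 4*Q² (x(Q) = (2*Q)*(2*Q) = 4*Q²)
d(U, m) = -5 + m + 2*U (d(U, m) = -5 + ((U + U) + m) = -5 + (2*U + m) = -5 + (m + 2*U) = -5 + m + 2*U)
(d((-1 + 4)², -1)*(-20))*x(-1) = ((-5 - 1 + 2*(-1 + 4)²)*(-20))*(4*(-1)²) = ((-5 - 1 + 2*3²)*(-20))*(4*1) = ((-5 - 1 + 2*9)*(-20))*4 = ((-5 - 1 + 18)*(-20))*4 = (12*(-20))*4 = -240*4 = -960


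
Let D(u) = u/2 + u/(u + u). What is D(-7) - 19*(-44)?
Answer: 833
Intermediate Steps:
D(u) = ½ + u/2 (D(u) = u*(½) + u/((2*u)) = u/2 + u*(1/(2*u)) = u/2 + ½ = ½ + u/2)
D(-7) - 19*(-44) = (½ + (½)*(-7)) - 19*(-44) = (½ - 7/2) + 836 = -3 + 836 = 833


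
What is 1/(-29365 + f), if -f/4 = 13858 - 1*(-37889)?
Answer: -1/236353 ≈ -4.2310e-6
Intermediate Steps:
f = -206988 (f = -4*(13858 - 1*(-37889)) = -4*(13858 + 37889) = -4*51747 = -206988)
1/(-29365 + f) = 1/(-29365 - 206988) = 1/(-236353) = -1/236353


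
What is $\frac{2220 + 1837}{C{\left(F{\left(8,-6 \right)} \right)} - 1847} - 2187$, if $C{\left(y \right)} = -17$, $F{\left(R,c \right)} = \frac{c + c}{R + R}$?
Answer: $- \frac{4080625}{1864} \approx -2189.2$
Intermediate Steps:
$F{\left(R,c \right)} = \frac{c}{R}$ ($F{\left(R,c \right)} = \frac{2 c}{2 R} = 2 c \frac{1}{2 R} = \frac{c}{R}$)
$\frac{2220 + 1837}{C{\left(F{\left(8,-6 \right)} \right)} - 1847} - 2187 = \frac{2220 + 1837}{-17 - 1847} - 2187 = \frac{4057}{-1864} - 2187 = 4057 \left(- \frac{1}{1864}\right) - 2187 = - \frac{4057}{1864} - 2187 = - \frac{4080625}{1864}$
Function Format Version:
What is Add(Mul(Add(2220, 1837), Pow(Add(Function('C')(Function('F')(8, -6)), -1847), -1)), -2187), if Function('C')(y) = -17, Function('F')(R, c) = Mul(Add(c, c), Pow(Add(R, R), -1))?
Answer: Rational(-4080625, 1864) ≈ -2189.2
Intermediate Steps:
Function('F')(R, c) = Mul(c, Pow(R, -1)) (Function('F')(R, c) = Mul(Mul(2, c), Pow(Mul(2, R), -1)) = Mul(Mul(2, c), Mul(Rational(1, 2), Pow(R, -1))) = Mul(c, Pow(R, -1)))
Add(Mul(Add(2220, 1837), Pow(Add(Function('C')(Function('F')(8, -6)), -1847), -1)), -2187) = Add(Mul(Add(2220, 1837), Pow(Add(-17, -1847), -1)), -2187) = Add(Mul(4057, Pow(-1864, -1)), -2187) = Add(Mul(4057, Rational(-1, 1864)), -2187) = Add(Rational(-4057, 1864), -2187) = Rational(-4080625, 1864)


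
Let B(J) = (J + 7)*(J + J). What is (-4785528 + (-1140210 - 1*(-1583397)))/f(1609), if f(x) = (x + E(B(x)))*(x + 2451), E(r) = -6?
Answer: -4342341/6508180 ≈ -0.66721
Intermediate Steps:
B(J) = 2*J*(7 + J) (B(J) = (7 + J)*(2*J) = 2*J*(7 + J))
f(x) = (-6 + x)*(2451 + x) (f(x) = (x - 6)*(x + 2451) = (-6 + x)*(2451 + x))
(-4785528 + (-1140210 - 1*(-1583397)))/f(1609) = (-4785528 + (-1140210 - 1*(-1583397)))/(-14706 + 1609² + 2445*1609) = (-4785528 + (-1140210 + 1583397))/(-14706 + 2588881 + 3934005) = (-4785528 + 443187)/6508180 = -4342341*1/6508180 = -4342341/6508180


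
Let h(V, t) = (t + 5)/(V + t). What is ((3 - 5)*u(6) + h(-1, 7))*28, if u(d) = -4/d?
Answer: 280/3 ≈ 93.333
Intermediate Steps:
h(V, t) = (5 + t)/(V + t)
((3 - 5)*u(6) + h(-1, 7))*28 = ((3 - 5)*(-4/6) + (5 + 7)/(-1 + 7))*28 = (-(-8)/6 + 12/6)*28 = (-2*(-2/3) + (1/6)*12)*28 = (4/3 + 2)*28 = (10/3)*28 = 280/3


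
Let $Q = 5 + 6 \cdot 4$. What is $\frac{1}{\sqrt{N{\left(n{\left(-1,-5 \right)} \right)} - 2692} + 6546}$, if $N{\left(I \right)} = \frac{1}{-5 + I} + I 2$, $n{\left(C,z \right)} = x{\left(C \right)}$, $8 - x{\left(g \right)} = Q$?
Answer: $\frac{56732}{371391367} - \frac{i \sqrt{1848210}}{1114174101} \approx 0.00015276 - 1.2202 \cdot 10^{-6} i$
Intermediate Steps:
$Q = 29$ ($Q = 5 + 24 = 29$)
$x{\left(g \right)} = -21$ ($x{\left(g \right)} = 8 - 29 = -21$)
$n{\left(C,z \right)} = -21$
$N{\left(I \right)} = \frac{1}{-5 + I} + 2 I$
$\frac{1}{\sqrt{N{\left(n{\left(-1,-5 \right)} \right)} - 2692} + 6546} = \frac{1}{\sqrt{\frac{1 - -210 + 2 \left(-21\right)^{2}}{-5 - 21} - 2692} + 6546} = \frac{1}{\sqrt{\frac{1 + 210 + 2 \cdot 441}{-26} - 2692} + 6546} = \frac{1}{\sqrt{- \frac{1 + 210 + 882}{26} - 2692} + 6546} = \frac{1}{\sqrt{\left(- \frac{1}{26}\right) 1093 - 2692} + 6546} = \frac{1}{\sqrt{- \frac{1093}{26} - 2692} + 6546} = \frac{1}{\sqrt{- \frac{71085}{26}} + 6546} = \frac{1}{\frac{i \sqrt{1848210}}{26} + 6546} = \frac{1}{6546 + \frac{i \sqrt{1848210}}{26}}$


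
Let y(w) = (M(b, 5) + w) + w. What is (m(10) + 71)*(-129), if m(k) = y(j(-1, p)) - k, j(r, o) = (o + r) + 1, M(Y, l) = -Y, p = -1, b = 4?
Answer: -7095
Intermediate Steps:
j(r, o) = 1 + o + r
y(w) = -4 + 2*w (y(w) = (-1*4 + w) + w = (-4 + w) + w = -4 + 2*w)
m(k) = -6 - k (m(k) = (-4 + 2*(1 - 1 - 1)) - k = (-4 + 2*(-1)) - k = (-4 - 2) - k = -6 - k)
(m(10) + 71)*(-129) = ((-6 - 1*10) + 71)*(-129) = ((-6 - 10) + 71)*(-129) = (-16 + 71)*(-129) = 55*(-129) = -7095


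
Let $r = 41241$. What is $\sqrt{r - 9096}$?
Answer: $\sqrt{32145} \approx 179.29$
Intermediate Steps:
$\sqrt{r - 9096} = \sqrt{41241 - 9096} = \sqrt{32145}$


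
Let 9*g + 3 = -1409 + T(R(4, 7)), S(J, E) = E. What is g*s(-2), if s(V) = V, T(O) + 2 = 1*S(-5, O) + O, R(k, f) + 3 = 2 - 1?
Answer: 2836/9 ≈ 315.11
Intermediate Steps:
R(k, f) = -2 (R(k, f) = -3 + (2 - 1) = -3 + 1 = -2)
T(O) = -2 + 2*O (T(O) = -2 + (1*O + O) = -2 + (O + O) = -2 + 2*O)
g = -1418/9 (g = -⅓ + (-1409 + (-2 + 2*(-2)))/9 = -⅓ + (-1409 + (-2 - 4))/9 = -⅓ + (-1409 - 6)/9 = -⅓ + (⅑)*(-1415) = -⅓ - 1415/9 = -1418/9 ≈ -157.56)
g*s(-2) = -1418/9*(-2) = 2836/9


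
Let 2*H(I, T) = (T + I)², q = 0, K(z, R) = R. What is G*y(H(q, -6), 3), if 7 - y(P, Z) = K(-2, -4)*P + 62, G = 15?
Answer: 255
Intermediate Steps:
H(I, T) = (I + T)²/2 (H(I, T) = (T + I)²/2 = (I + T)²/2)
y(P, Z) = -55 + 4*P (y(P, Z) = 7 - (-4*P + 62) = 7 - (62 - 4*P) = 7 + (-62 + 4*P) = -55 + 4*P)
G*y(H(q, -6), 3) = 15*(-55 + 4*((0 - 6)²/2)) = 15*(-55 + 4*((½)*(-6)²)) = 15*(-55 + 4*((½)*36)) = 15*(-55 + 4*18) = 15*(-55 + 72) = 15*17 = 255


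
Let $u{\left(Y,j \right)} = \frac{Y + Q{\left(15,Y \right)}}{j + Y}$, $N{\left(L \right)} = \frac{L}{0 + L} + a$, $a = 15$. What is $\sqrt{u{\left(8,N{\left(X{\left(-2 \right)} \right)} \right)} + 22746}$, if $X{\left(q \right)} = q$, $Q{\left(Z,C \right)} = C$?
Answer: $\frac{4 \sqrt{12795}}{3} \approx 150.82$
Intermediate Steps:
$N{\left(L \right)} = 16$ ($N{\left(L \right)} = \frac{L}{0 + L} + 15 = \frac{L}{L} + 15 = 1 + 15 = 16$)
$u{\left(Y,j \right)} = \frac{2 Y}{Y + j}$ ($u{\left(Y,j \right)} = \frac{Y + Y}{j + Y} = \frac{2 Y}{Y + j}$)
$\sqrt{u{\left(8,N{\left(X{\left(-2 \right)} \right)} \right)} + 22746} = \sqrt{2 \cdot 8 \frac{1}{8 + 16} + 22746} = \sqrt{2 \cdot 8 \cdot \frac{1}{24} + 22746} = \sqrt{\frac{2}{3} + 22746} = \sqrt{\frac{68240}{3}} = \frac{4 \sqrt{12795}}{3}$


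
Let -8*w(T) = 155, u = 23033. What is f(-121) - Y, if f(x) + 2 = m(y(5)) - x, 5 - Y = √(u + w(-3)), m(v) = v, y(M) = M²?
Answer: 139 + √368218/4 ≈ 290.70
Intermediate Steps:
w(T) = -155/8 (w(T) = -⅛*155 = -155/8)
Y = 5 - √368218/4 (Y = 5 - √(23033 - 155/8) = 5 - √(184109/8) = 5 - √368218/4 ≈ -146.70)
f(x) = 23 - x (f(x) = -2 + (5² - x) = -2 + (25 - x) = 23 - x)
f(-121) - Y = (23 - 1*(-121)) - (5 - √368218/4) = (23 + 121) + (-5 + √368218/4) = 144 + (-5 + √368218/4) = 139 + √368218/4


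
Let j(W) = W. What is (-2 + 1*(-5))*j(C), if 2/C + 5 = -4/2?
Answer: 2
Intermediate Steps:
C = -2/7 (C = 2/(-5 - 4/2) = 2/(-5 - 4*1/2) = 2/(-5 - 2) = 2/(-7) = 2*(-1/7) = -2/7 ≈ -0.28571)
(-2 + 1*(-5))*j(C) = (-2 + 1*(-5))*(-2/7) = (-2 - 5)*(-2/7) = -7*(-2/7) = 2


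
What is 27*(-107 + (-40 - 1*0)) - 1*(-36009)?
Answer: 32040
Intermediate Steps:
27*(-107 + (-40 - 1*0)) - 1*(-36009) = 27*(-107 + (-40 + 0)) + 36009 = 27*(-107 - 40) + 36009 = 27*(-147) + 36009 = -3969 + 36009 = 32040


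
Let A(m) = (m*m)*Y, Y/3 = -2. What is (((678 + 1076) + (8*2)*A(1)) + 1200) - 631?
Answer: 2227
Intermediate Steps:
Y = -6 (Y = 3*(-2) = -6)
A(m) = -6*m² (A(m) = (m*m)*(-6) = m²*(-6) = -6*m²)
(((678 + 1076) + (8*2)*A(1)) + 1200) - 631 = (((678 + 1076) + (8*2)*(-6*1²)) + 1200) - 631 = ((1754 + 16*(-6*1)) + 1200) - 631 = ((1754 + 16*(-6)) + 1200) - 631 = ((1754 - 96) + 1200) - 631 = (1658 + 1200) - 631 = 2858 - 631 = 2227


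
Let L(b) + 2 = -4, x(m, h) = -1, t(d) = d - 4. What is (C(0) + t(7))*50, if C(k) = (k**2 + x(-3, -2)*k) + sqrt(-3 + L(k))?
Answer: 150 + 150*I ≈ 150.0 + 150.0*I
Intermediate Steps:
t(d) = -4 + d
L(b) = -6 (L(b) = -2 - 4 = -6)
C(k) = k**2 - k + 3*I (C(k) = (k**2 - k) + sqrt(-3 - 6) = (k**2 - k) + sqrt(-9) = (k**2 - k) + 3*I = k**2 - k + 3*I)
(C(0) + t(7))*50 = ((0**2 - 1*0 + 3*I) + (-4 + 7))*50 = ((0 + 0 + 3*I) + 3)*50 = (3*I + 3)*50 = (3 + 3*I)*50 = 150 + 150*I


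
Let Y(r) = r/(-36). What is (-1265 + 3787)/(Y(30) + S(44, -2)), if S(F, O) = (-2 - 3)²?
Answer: 15132/145 ≈ 104.36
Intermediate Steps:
Y(r) = -r/36 (Y(r) = r*(-1/36) = -r/36)
S(F, O) = 25 (S(F, O) = (-5)² = 25)
(-1265 + 3787)/(Y(30) + S(44, -2)) = (-1265 + 3787)/(-1/36*30 + 25) = 2522/(-⅚ + 25) = 2522/(145/6) = 2522*(6/145) = 15132/145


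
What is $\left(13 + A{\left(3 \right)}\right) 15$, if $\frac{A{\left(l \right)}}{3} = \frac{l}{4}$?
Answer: $\frac{915}{4} \approx 228.75$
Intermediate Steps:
$A{\left(l \right)} = \frac{3 l}{4}$ ($A{\left(l \right)} = 3 \frac{l}{4} = \frac{3 l}{4}$)
$\left(13 + A{\left(3 \right)}\right) 15 = \left(13 + \frac{3}{4} \cdot 3\right) 15 = \left(13 + \frac{9}{4}\right) 15 = \frac{61}{4} \cdot 15 = \frac{915}{4}$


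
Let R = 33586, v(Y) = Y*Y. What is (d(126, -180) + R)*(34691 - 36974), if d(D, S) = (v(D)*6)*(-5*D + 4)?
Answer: 136059197610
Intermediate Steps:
v(Y) = Y**2
d(D, S) = 6*D**2*(4 - 5*D) (d(D, S) = (D**2*6)*(-5*D + 4) = (6*D**2)*(4 - 5*D) = 6*D**2*(4 - 5*D))
(d(126, -180) + R)*(34691 - 36974) = (126**2*(24 - 30*126) + 33586)*(34691 - 36974) = (15876*(24 - 3780) + 33586)*(-2283) = (15876*(-3756) + 33586)*(-2283) = (-59630256 + 33586)*(-2283) = -59596670*(-2283) = 136059197610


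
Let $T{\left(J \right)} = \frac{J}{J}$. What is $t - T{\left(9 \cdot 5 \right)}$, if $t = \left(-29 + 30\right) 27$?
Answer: $26$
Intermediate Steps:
$T{\left(J \right)} = 1$
$t = 27$ ($t = 1 \cdot 27 = 27$)
$t - T{\left(9 \cdot 5 \right)} = 27 - 1 = 26$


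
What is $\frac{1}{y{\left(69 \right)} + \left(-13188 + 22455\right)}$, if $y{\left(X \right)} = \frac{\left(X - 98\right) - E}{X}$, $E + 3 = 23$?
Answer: $\frac{69}{639374} \approx 0.00010792$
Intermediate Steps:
$E = 20$ ($E = -3 + 23 = 20$)
$y{\left(X \right)} = \frac{-118 + X}{X}$ ($y{\left(X \right)} = \frac{\left(X - 98\right) - 20}{X} = \frac{\left(-98 + X\right) - 20}{X} = \frac{-118 + X}{X}$)
$\frac{1}{y{\left(69 \right)} + \left(-13188 + 22455\right)} = \frac{1}{\frac{-118 + 69}{69} + \left(-13188 + 22455\right)} = \frac{1}{\frac{1}{69} \left(-49\right) + 9267} = \frac{1}{- \frac{49}{69} + 9267} = \frac{1}{\frac{639374}{69}} = \frac{69}{639374}$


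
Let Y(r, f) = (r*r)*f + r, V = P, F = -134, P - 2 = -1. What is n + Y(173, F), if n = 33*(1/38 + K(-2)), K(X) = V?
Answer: -152390607/38 ≈ -4.0103e+6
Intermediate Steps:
P = 1 (P = 2 - 1 = 1)
V = 1
K(X) = 1
Y(r, f) = r + f*r² (Y(r, f) = r²*f + r = f*r² + r = r + f*r²)
n = 1287/38 (n = 33*(1/38 + 1) = 33*(39/38) = 1287/38 ≈ 33.868)
n + Y(173, F) = 1287/38 + 173*(1 - 134*173) = 1287/38 + 173*(1 - 23182) = 1287/38 + 173*(-23181) = 1287/38 - 4010313 = -152390607/38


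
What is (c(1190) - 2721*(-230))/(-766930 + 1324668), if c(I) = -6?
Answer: 312912/278869 ≈ 1.1221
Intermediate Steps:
(c(1190) - 2721*(-230))/(-766930 + 1324668) = (-6 - 2721*(-230))/(-766930 + 1324668) = (-6 + 625830)/557738 = 625824*(1/557738) = 312912/278869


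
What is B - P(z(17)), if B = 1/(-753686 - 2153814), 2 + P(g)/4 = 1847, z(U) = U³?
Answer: -21457350001/2907500 ≈ -7380.0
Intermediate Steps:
P(g) = 7380 (P(g) = -8 + 4*1847 = -8 + 7388 = 7380)
B = -1/2907500 (B = 1/(-2907500) = -1/2907500 ≈ -3.4394e-7)
B - P(z(17)) = -1/2907500 - 1*7380 = -1/2907500 - 7380 = -21457350001/2907500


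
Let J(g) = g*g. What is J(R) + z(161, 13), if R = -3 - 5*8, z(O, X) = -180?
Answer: 1669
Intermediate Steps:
R = -43 (R = -3 - 40 = -43)
J(g) = g**2
J(R) + z(161, 13) = (-43)**2 - 180 = 1849 - 180 = 1669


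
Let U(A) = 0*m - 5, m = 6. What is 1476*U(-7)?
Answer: -7380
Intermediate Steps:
U(A) = -5 (U(A) = 0*6 - 5 = 0 - 5 = -5)
1476*U(-7) = 1476*(-5) = -7380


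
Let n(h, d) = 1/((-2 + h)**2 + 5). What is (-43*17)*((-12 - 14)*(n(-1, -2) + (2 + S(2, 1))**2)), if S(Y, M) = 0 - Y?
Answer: 9503/7 ≈ 1357.6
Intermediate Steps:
S(Y, M) = -Y
n(h, d) = 1/(5 + (-2 + h)**2)
(-43*17)*((-12 - 14)*(n(-1, -2) + (2 + S(2, 1))**2)) = (-43*17)*((-12 - 14)*(1/(5 + (-2 - 1)**2) + (2 - 1*2)**2)) = -(-19006)*(1/(5 + (-3)**2) + (2 - 2)**2) = -(-19006)*(1/(5 + 9) + 0**2) = -(-19006)*(1/14 + 0) = -(-19006)/14 = -731*(-13/7) = 9503/7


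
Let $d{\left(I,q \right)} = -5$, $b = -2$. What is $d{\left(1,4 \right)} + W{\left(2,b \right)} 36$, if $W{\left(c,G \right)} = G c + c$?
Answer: $-77$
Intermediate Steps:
$W{\left(c,G \right)} = c + G c$
$d{\left(1,4 \right)} + W{\left(2,b \right)} 36 = -5 + 2 \left(1 - 2\right) 36 = -5 + 2 \left(-1\right) 36 = -5 - 72 = -77$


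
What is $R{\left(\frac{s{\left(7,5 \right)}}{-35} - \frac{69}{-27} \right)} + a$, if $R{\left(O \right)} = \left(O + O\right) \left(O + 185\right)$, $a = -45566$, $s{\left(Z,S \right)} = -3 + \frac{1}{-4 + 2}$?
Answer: $- \frac{180505829}{4050} \approx -44569.0$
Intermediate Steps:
$s{\left(Z,S \right)} = - \frac{7}{2}$ ($s{\left(Z,S \right)} = -3 + \frac{1}{-2} = -3 - \frac{1}{2} = - \frac{7}{2}$)
$R{\left(O \right)} = 2 O \left(185 + O\right)$
$R{\left(\frac{s{\left(7,5 \right)}}{-35} - \frac{69}{-27} \right)} + a = 2 \left(- \frac{7}{2 \left(-35\right)} - \frac{69}{-27}\right) \left(185 - \left(- \frac{23}{9} - \frac{1}{10}\right)\right) - 45566 = 2 \left(\left(- \frac{7}{2}\right) \left(- \frac{1}{35}\right) - - \frac{23}{9}\right) \left(185 - - \frac{239}{90}\right) - 45566 = 2 \left(\frac{1}{10} + \frac{23}{9}\right) \left(185 + \left(\frac{1}{10} + \frac{23}{9}\right)\right) - 45566 = 2 \cdot \frac{239}{90} \left(185 + \frac{239}{90}\right) - 45566 = 2 \cdot \frac{239}{90} \cdot \frac{16889}{90} - 45566 = \frac{4036471}{4050} - 45566 = - \frac{180505829}{4050}$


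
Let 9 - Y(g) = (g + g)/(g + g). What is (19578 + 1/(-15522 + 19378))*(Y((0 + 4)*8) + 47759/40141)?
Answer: 95045396171/528272 ≈ 1.7992e+5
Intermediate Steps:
Y(g) = 8 (Y(g) = 9 - (g + g)/(g + g) = 9 - 2*g/(2*g) = 9 - 2*g*1/(2*g) = 9 - 1*1 = 9 - 1 = 8)
(19578 + 1/(-15522 + 19378))*(Y((0 + 4)*8) + 47759/40141) = (19578 + 1/(-15522 + 19378))*(8 + 47759/40141) = (19578 + 1/3856)*(8 + 47759*(1/40141)) = (19578 + 1/3856)*(8 + 163/137) = (75492769/3856)*(1259/137) = 95045396171/528272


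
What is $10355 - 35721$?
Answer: $-25366$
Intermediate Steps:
$10355 - 35721 = -25366$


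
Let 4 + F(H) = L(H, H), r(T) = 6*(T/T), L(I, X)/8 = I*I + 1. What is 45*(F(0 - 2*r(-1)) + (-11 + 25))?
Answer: 52650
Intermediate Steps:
L(I, X) = 8 + 8*I² (L(I, X) = 8*(I*I + 1) = 8*(I² + 1) = 8*(1 + I²) = 8 + 8*I²)
r(T) = 6 (r(T) = 6*1 = 6)
F(H) = 4 + 8*H² (F(H) = -4 + (8 + 8*H²) = 4 + 8*H²)
45*(F(0 - 2*r(-1)) + (-11 + 25)) = 45*((4 + 8*(0 - 2*6)²) + (-11 + 25)) = 45*((4 + 8*(0 - 12)²) + 14) = 45*((4 + 8*(-12)²) + 14) = 45*((4 + 8*144) + 14) = 45*((4 + 1152) + 14) = 45*(1156 + 14) = 45*1170 = 52650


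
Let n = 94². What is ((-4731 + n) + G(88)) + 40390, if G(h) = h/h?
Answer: 44496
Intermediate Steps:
n = 8836
G(h) = 1
((-4731 + n) + G(88)) + 40390 = ((-4731 + 8836) + 1) + 40390 = (4105 + 1) + 40390 = 4106 + 40390 = 44496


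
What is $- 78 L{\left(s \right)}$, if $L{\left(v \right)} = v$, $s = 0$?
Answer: $0$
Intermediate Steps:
$- 78 L{\left(s \right)} = \left(-78\right) 0 = 0$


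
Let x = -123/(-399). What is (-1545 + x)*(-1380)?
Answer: 283512720/133 ≈ 2.1317e+6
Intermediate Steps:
x = 41/133 (x = -123*(-1/399) = 41/133 ≈ 0.30827)
(-1545 + x)*(-1380) = (-1545 + 41/133)*(-1380) = -205444/133*(-1380) = 283512720/133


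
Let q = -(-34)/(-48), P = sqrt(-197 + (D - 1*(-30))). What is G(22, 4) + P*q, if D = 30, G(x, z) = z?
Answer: 4 - 17*I*sqrt(137)/24 ≈ 4.0 - 8.2908*I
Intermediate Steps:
P = I*sqrt(137) (P = sqrt(-197 + (30 - 1*(-30))) = sqrt(-197 + (30 + 30)) = sqrt(-197 + 60) = sqrt(-137) = I*sqrt(137) ≈ 11.705*I)
q = -17/24 (q = -(-34)*(-1)/48 = -2*17/48 = -17/24 ≈ -0.70833)
G(22, 4) + P*q = 4 + (I*sqrt(137))*(-17/24) = 4 - 17*I*sqrt(137)/24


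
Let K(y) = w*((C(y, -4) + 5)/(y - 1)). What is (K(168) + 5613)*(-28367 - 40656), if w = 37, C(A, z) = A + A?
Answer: -65571021724/167 ≈ -3.9264e+8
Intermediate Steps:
C(A, z) = 2*A
K(y) = 37*(5 + 2*y)/(-1 + y) (K(y) = 37*((2*y + 5)/(y - 1)) = 37*((5 + 2*y)/(-1 + y)) = 37*(5 + 2*y)/(-1 + y))
(K(168) + 5613)*(-28367 - 40656) = (37*(5 + 2*168)/(-1 + 168) + 5613)*(-28367 - 40656) = (37*(5 + 336)/167 + 5613)*(-69023) = (37*(1/167)*341 + 5613)*(-69023) = (12617/167 + 5613)*(-69023) = (949988/167)*(-69023) = -65571021724/167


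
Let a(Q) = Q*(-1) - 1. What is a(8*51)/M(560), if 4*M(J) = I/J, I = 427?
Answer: -130880/61 ≈ -2145.6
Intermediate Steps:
a(Q) = -1 - Q (a(Q) = -Q - 1 = -1 - Q)
M(J) = 427/(4*J) (M(J) = (427/J)/4 = 427/(4*J))
a(8*51)/M(560) = (-1 - 8*51)/(((427/4)/560)) = (-1 - 1*408)/(((427/4)*(1/560))) = (-1 - 408)/(61/320) = -409*320/61 = -130880/61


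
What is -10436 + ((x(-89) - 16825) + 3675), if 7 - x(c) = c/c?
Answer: -23580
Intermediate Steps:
x(c) = 6 (x(c) = 7 - c/c = 7 - 1*1 = 7 - 1 = 6)
-10436 + ((x(-89) - 16825) + 3675) = -10436 + ((6 - 16825) + 3675) = -10436 + (-16819 + 3675) = -10436 - 13144 = -23580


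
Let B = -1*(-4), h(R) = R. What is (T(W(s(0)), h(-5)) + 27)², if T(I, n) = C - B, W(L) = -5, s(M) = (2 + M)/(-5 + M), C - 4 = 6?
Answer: 1089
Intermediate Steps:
B = 4
C = 10 (C = 4 + 6 = 10)
s(M) = (2 + M)/(-5 + M)
T(I, n) = 6 (T(I, n) = 10 - 1*4 = 10 - 4 = 6)
(T(W(s(0)), h(-5)) + 27)² = (6 + 27)² = 33² = 1089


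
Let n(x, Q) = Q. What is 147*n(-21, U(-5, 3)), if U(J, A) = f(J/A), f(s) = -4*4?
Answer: -2352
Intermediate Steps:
f(s) = -16
U(J, A) = -16
147*n(-21, U(-5, 3)) = 147*(-16) = -2352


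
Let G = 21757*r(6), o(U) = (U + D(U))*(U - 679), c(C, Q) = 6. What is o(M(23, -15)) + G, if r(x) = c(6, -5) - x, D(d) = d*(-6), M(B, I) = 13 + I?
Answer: -6810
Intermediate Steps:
D(d) = -6*d
r(x) = 6 - x
o(U) = -5*U*(-679 + U) (o(U) = (U - 6*U)*(U - 679) = (-5*U)*(-679 + U) = -5*U*(-679 + U))
G = 0 (G = 21757*(6 - 1*6) = 21757*(6 - 6) = 21757*0 = 0)
o(M(23, -15)) + G = 5*(13 - 15)*(679 - (13 - 15)) + 0 = 5*(-2)*(679 - 1*(-2)) + 0 = 5*(-2)*(679 + 2) + 0 = 5*(-2)*681 + 0 = -6810 + 0 = -6810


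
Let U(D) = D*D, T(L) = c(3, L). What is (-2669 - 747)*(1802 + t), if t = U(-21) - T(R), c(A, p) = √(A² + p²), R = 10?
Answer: -7662088 + 3416*√109 ≈ -7.6264e+6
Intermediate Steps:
T(L) = √(9 + L²) (T(L) = √(3² + L²) = √(9 + L²))
U(D) = D²
t = 441 - √109 (t = (-21)² - √(9 + 10²) = 441 - √(9 + 100) = 441 - √109 ≈ 430.56)
(-2669 - 747)*(1802 + t) = (-2669 - 747)*(1802 + (441 - √109)) = -3416*(2243 - √109) = -7662088 + 3416*√109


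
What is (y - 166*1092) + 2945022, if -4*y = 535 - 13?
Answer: 5527239/2 ≈ 2.7636e+6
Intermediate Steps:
y = -261/2 (y = -(535 - 13)/4 = -1/4*522 = -261/2 ≈ -130.50)
(y - 166*1092) + 2945022 = (-261/2 - 166*1092) + 2945022 = (-261/2 - 181272) + 2945022 = -362805/2 + 2945022 = 5527239/2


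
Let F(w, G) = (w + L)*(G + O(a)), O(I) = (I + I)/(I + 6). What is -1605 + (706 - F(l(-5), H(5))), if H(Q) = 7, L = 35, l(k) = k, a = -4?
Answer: -989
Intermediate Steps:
O(I) = 2*I/(6 + I) (O(I) = (2*I)/(6 + I) = 2*I/(6 + I))
F(w, G) = (-4 + G)*(35 + w) (F(w, G) = (w + 35)*(G + 2*(-4)/(6 - 4)) = (35 + w)*(G + 2*(-4)/2) = (35 + w)*(G + 2*(-4)*(½)) = (35 + w)*(G - 4) = (35 + w)*(-4 + G) = (-4 + G)*(35 + w))
-1605 + (706 - F(l(-5), H(5))) = -1605 + (706 - (-140 - 4*(-5) + 35*7 + 7*(-5))) = -1605 + (706 - (-140 + 20 + 245 - 35)) = -1605 + (706 - 1*90) = -1605 + (706 - 90) = -1605 + 616 = -989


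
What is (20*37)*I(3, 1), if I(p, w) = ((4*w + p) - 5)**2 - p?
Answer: 740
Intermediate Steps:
I(p, w) = (-5 + p + 4*w)**2 - p (I(p, w) = ((p + 4*w) - 5)**2 - p = (-5 + p + 4*w)**2 - p)
(20*37)*I(3, 1) = (20*37)*((-5 + 3 + 4*1)**2 - 1*3) = 740*((-5 + 3 + 4)**2 - 3) = 740*(2**2 - 3) = 740*(4 - 3) = 740*1 = 740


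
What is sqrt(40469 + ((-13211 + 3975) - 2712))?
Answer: 3*sqrt(3169) ≈ 168.88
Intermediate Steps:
sqrt(40469 + ((-13211 + 3975) - 2712)) = sqrt(40469 + (-9236 - 2712)) = sqrt(40469 - 11948) = sqrt(28521) = 3*sqrt(3169)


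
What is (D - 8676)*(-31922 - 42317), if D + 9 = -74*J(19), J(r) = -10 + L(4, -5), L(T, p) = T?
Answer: 611803599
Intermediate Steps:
J(r) = -6 (J(r) = -10 + 4 = -6)
D = 435 (D = -9 - 74*(-6) = -9 + 444 = 435)
(D - 8676)*(-31922 - 42317) = (435 - 8676)*(-31922 - 42317) = -8241*(-74239) = 611803599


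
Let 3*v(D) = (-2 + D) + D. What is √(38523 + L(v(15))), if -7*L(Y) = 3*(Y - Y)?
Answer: √38523 ≈ 196.27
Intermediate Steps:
v(D) = -⅔ + 2*D/3 (v(D) = ((-2 + D) + D)/3 = (-2 + 2*D)/3 = -⅔ + 2*D/3)
L(Y) = 0 (L(Y) = -3*(Y - Y)/7 = -3*0/7 = -⅐*0 = 0)
√(38523 + L(v(15))) = √(38523 + 0) = √38523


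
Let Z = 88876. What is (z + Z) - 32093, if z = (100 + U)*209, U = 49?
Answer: 87924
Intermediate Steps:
z = 31141 (z = (100 + 49)*209 = 149*209 = 31141)
(z + Z) - 32093 = (31141 + 88876) - 32093 = 120017 - 32093 = 87924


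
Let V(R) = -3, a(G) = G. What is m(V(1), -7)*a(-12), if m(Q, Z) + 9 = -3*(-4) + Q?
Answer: 0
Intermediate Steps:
m(Q, Z) = 3 + Q (m(Q, Z) = -9 + (-3*(-4) + Q) = -9 + (12 + Q) = 3 + Q)
m(V(1), -7)*a(-12) = (3 - 3)*(-12) = 0*(-12) = 0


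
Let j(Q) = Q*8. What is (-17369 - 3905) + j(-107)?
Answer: -22130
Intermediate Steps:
j(Q) = 8*Q
(-17369 - 3905) + j(-107) = (-17369 - 3905) + 8*(-107) = -21274 - 856 = -22130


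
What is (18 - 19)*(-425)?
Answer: 425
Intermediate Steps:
(18 - 19)*(-425) = -1*(-425) = 425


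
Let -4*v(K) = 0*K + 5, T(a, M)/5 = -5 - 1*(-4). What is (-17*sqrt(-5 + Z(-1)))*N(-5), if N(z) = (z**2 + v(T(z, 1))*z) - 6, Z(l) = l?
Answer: -1717*I*sqrt(6)/4 ≈ -1051.4*I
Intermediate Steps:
T(a, M) = -5 (T(a, M) = 5*(-5 - 1*(-4)) = 5*(-5 + 4) = 5*(-1) = -5)
v(K) = -5/4 (v(K) = -(0*K + 5)/4 = -(0 + 5)/4 = -1/4*5 = -5/4)
N(z) = -6 + z**2 - 5*z/4 (N(z) = (z**2 - 5*z/4) - 6 = -6 + z**2 - 5*z/4)
(-17*sqrt(-5 + Z(-1)))*N(-5) = (-17*sqrt(-5 - 1))*(-6 + (-5)**2 - 5/4*(-5)) = (-17*I*sqrt(6))*(-6 + 25 + 25/4) = -17*I*sqrt(6)*(101/4) = -1717*I*sqrt(6)/4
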